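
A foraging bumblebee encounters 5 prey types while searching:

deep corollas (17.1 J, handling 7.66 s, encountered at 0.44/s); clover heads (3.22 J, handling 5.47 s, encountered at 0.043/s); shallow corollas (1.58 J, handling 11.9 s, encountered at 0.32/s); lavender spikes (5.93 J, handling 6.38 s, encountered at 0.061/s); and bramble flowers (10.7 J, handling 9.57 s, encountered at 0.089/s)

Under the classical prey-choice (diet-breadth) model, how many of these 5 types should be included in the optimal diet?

Profitabilities (E/h, J/s): deep corollas 2.23, bramble flowers 1.12, lavender spikes 0.929, clover heads 0.589, shallow corollas 0.133. Add prey in this order while the next type's profitability exceeds the intake rate on those already taken.
Rate on top 1: 1.722. bramble flowers: 1.12 < 1.722 → exclude; stop.
Optimal diet: deep corollas — 1 of 5 types.

1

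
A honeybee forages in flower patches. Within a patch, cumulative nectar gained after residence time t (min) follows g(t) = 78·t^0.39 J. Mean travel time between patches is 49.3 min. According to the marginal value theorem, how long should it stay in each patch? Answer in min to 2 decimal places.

31.52 min

Maximise g(t)/(T+t): set derivative to zero → g'(t)(T+t) = g(t).
g'(t) = 0.39·78·t^-0.61. Setting 0.39·78·t^-0.61 = 78·t^0.39/(49.3+t) gives 0.39(49.3+t) = t, so 0.61·t = 0.39×49.3.
t* = 0.39×49.3/0.61 = 31.52 min.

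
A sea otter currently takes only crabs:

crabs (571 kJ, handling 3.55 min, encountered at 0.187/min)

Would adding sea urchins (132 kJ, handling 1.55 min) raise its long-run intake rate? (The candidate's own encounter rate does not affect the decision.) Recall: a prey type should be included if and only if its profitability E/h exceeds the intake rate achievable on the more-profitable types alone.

Yes

Current rate: (0.187×571)/(1 + 0.187×3.55) = 64.17 kJ/min.
Profitability of sea urchins: 132/1.55 = 85.16 kJ/min.
Since 85.16 > R, including sea urchins increases the long-run rate.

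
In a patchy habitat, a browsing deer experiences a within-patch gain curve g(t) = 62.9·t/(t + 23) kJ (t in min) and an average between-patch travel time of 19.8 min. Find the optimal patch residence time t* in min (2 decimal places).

21.34 min

Optimal t* satisfies g'(t*) = g(t*)/(T + t*).
g'(t) = 62.9·23/(t + 23)². Setting 62.9·23/(t+23)² = 62.9t/[(t+23)(19.8+t)] gives 23(19.8+t) = t(t+23), so t² = 23×19.8 = 455.4.
t* = √455.4 = 21.34 min.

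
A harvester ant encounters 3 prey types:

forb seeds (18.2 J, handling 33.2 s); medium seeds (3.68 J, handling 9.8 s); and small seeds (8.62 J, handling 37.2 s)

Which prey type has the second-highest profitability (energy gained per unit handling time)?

In descending order of E/h:
forb seeds: 18.2/33.2 = 0.548 J/s
medium seeds: 3.68/9.8 = 0.376 J/s
small seeds: 8.62/37.2 = 0.232 J/s

medium seeds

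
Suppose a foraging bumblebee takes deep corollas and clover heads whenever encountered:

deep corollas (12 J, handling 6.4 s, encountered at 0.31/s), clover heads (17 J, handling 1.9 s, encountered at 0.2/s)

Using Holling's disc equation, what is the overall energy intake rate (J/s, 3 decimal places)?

2.117 J/s

R = (0.31×12 + 0.2×17) / (1 + 0.31×6.4 + 0.2×1.9) = 7.12/3.364 = 2.117 J/s.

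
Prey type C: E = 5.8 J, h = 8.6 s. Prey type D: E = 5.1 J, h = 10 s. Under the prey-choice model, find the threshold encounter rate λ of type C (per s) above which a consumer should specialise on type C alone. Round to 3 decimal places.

Drop type D once their profitability E₂/h₂ falls below the rate achievable on type C alone: E₂/h₂ = λE₁/(1 + λh₁).
Solve for λ: λE₁h₂ = E₂(1 + λh₁) → λ(E₁h₂ − E₂h₁) = E₂ → λ = E₂/(E₁h₂ − E₂h₁).
λ = 5.1/(5.8×10 − 5.1×8.6) = 5.1/14.14 = 0.3607 per s.

0.361 per s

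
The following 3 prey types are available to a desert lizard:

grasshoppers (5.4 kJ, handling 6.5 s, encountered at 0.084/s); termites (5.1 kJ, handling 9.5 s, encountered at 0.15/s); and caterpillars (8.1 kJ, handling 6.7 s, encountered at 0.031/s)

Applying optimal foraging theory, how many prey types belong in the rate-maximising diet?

3

Rank by E/h (kJ/s): caterpillars 1.21, grasshoppers 0.831, termites 0.537. Include each in turn until the next type's E/h falls below the running intake rate.
Rate on top 1: 0.2079. grasshoppers: 0.831 > 0.2079 → include.
Rate on top 2: 0.4018. termites: 0.537 > 0.4018 → include.
Optimal diet: caterpillars, grasshoppers, termites — 3 of 3 types.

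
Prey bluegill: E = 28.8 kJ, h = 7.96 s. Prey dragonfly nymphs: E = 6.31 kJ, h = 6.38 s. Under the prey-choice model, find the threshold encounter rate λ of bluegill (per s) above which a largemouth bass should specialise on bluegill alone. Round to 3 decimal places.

The zero-one rule: include dragonfly nymphs iff E₂/h₂ > λE₁/(1+λh₁). Equality gives the switch point.
λE₁h₂ = E₂ + λE₂h₁ ⇒ λ = E₂/(E₁h₂ − E₂h₁) = 6.31/(183.7 − 50.23) = 0.04726 per s.

0.047 per s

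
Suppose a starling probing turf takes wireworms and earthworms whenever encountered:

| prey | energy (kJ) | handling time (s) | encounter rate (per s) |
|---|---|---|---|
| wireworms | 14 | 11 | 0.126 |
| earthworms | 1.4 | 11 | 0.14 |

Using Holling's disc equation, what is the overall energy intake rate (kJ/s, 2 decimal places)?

Energy encountered per unit search time: 0.126×14 + 0.14×1.4 = 1.96 kJ/s.
Handling time per unit search time: 0.126×11 + 0.14×11 = 2.926.
Rate = 1.96/(1 + 2.926) = 0.4992 kJ/s.

0.50 kJ/s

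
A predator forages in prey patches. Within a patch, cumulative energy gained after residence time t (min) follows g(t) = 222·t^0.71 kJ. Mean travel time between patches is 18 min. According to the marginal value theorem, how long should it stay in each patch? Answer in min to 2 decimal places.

44.07 min

Maximise g(t)/(T+t): set derivative to zero → g'(t)(T+t) = g(t).
g'(t) = 0.71·222·t^-0.29. Setting 0.71·222·t^-0.29 = 222·t^0.71/(18+t) gives 0.71(18+t) = t, so 0.29·t = 0.71×18.
t* = 0.71×18/0.29 = 44.07 min.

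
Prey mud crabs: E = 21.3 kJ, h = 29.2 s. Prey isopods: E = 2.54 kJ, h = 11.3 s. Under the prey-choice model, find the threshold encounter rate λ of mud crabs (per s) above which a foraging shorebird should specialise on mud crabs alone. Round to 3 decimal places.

0.015 per s

The zero-one rule: include isopods iff E₂/h₂ > λE₁/(1+λh₁). Equality gives the switch point.
λE₁h₂ = E₂ + λE₂h₁ ⇒ λ = E₂/(E₁h₂ − E₂h₁) = 2.54/(240.7 − 74.17) = 0.01525 per s.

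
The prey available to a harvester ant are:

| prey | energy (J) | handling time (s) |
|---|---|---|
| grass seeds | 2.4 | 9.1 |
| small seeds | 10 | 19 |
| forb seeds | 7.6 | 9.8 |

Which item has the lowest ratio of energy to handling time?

grass seeds

Profitability E/h (J/s): grass seeds = 2.4/9.1 = 0.264, small seeds = 10/19 = 0.526, forb seeds = 7.6/9.8 = 0.776.
Ranked: forb seeds > small seeds > grass seeds.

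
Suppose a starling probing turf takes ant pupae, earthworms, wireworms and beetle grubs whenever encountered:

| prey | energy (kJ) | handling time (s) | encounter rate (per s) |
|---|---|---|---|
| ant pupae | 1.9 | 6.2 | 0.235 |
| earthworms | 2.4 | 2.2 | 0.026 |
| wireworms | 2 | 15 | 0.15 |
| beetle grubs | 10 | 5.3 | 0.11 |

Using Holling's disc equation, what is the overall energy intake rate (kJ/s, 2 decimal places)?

R = Σλ_iE_i / (1 + Σλ_ih_i)
Numerator: 0.235×1.9 + 0.026×2.4 + 0.15×2 + 0.11×10 = 1.909
Denominator: 1 + 0.235×6.2 + 0.026×2.2 + 0.15×15 + 0.11×5.3 = 5.347
R = 1.909/5.347 = 0.357 kJ/s

0.36 kJ/s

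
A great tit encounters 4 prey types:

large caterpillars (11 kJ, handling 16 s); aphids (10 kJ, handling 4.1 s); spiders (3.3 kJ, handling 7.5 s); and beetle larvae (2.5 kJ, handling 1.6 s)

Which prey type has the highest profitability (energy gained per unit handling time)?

aphids

Profitability E/h (kJ/s): large caterpillars = 11/16 = 0.688, aphids = 10/4.1 = 2.44, spiders = 3.3/7.5 = 0.44, beetle larvae = 2.5/1.6 = 1.56.
Ranked: aphids > beetle larvae > large caterpillars > spiders.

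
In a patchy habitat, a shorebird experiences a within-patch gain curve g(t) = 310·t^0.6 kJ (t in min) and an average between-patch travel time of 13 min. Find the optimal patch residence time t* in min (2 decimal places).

19.50 min

Optimal t* satisfies g'(t*) = g(t*)/(T + t*).
g'(t) = 0.6·310·t^-0.4. Setting 0.6·310·t^-0.4 = 310·t^0.6/(13+t) gives 0.6(13+t) = t, so 0.40·t = 0.6×13.
t* = 0.6×13/0.40 = 19.5 min.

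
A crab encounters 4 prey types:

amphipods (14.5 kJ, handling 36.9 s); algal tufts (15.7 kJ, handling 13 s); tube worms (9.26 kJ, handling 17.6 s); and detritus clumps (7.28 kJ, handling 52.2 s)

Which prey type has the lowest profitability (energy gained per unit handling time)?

Profitability E/h (kJ/s): amphipods = 14.5/36.9 = 0.393, algal tufts = 15.7/13 = 1.21, tube worms = 9.26/17.6 = 0.526, detritus clumps = 7.28/52.2 = 0.139.
Ranked: algal tufts > tube worms > amphipods > detritus clumps.

detritus clumps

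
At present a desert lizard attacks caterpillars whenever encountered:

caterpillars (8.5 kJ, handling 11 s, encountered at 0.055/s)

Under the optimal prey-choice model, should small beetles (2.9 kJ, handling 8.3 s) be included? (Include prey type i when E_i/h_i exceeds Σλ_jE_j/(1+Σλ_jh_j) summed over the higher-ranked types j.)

On caterpillars alone, R = ΣλE/(1+Σλh) = 0.4675/1.605 = 0.2913 kJ/s.
small beetles: E/h = 2.9/8.3 = 0.3494 kJ/s.
Since 0.3494 > R, including small beetles increases the long-run rate.

Yes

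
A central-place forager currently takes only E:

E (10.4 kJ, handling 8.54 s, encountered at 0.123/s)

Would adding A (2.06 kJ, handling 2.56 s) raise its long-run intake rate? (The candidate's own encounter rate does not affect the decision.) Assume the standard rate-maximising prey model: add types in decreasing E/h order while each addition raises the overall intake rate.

Yes

Intake rate on the current diet: R = (0.123×10.4) / (1 + 0.123×8.54) = 1.279/2.05 = 0.6239 kJ/s.
A: E/h = 2.06/2.56 = 0.8047 kJ/s.
0.8047 > 0.6239, so adding A raises the average — include it.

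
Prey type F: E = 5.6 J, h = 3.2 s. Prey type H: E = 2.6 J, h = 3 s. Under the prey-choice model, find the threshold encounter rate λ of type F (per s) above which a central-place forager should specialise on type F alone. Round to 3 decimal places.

0.307 per s

Drop type H once their profitability E₂/h₂ falls below the rate achievable on type F alone: E₂/h₂ = λE₁/(1 + λh₁).
Solve for λ: λE₁h₂ = E₂(1 + λh₁) → λ(E₁h₂ − E₂h₁) = E₂ → λ = E₂/(E₁h₂ − E₂h₁).
λ = 2.6/(5.6×3 − 2.6×3.2) = 2.6/8.48 = 0.3066 per s.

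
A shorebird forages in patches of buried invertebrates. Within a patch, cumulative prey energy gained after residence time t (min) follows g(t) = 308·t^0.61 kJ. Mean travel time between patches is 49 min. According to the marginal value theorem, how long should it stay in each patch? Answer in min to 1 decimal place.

Maximise g(t)/(T+t): set derivative to zero → g'(t)(T+t) = g(t).
g'(t) = 0.61·308·t^-0.39. Setting 0.61·308·t^-0.39 = 308·t^0.61/(49+t) gives 0.61(49+t) = t, so 0.39·t = 0.61×49.
t* = 0.61×49/0.39 = 76.64 min.

76.6 min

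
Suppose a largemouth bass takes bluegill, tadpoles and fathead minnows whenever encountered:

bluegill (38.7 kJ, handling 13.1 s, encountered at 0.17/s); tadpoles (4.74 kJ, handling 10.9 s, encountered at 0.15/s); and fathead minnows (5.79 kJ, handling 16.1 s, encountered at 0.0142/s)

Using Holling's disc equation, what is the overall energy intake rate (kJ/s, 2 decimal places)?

1.45 kJ/s

Energy encountered per unit search time: 0.17×38.7 + 0.15×4.74 + 0.0142×5.79 = 7.372 kJ/s.
Handling time per unit search time: 0.17×13.1 + 0.15×10.9 + 0.0142×16.1 = 4.091.
Rate = 7.372/(1 + 4.091) = 1.448 kJ/s.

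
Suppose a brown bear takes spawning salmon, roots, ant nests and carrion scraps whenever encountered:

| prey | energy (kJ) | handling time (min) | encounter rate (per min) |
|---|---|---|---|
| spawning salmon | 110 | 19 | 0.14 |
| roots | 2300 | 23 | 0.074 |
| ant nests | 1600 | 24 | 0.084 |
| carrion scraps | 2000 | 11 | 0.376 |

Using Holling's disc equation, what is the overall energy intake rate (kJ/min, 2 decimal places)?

93.10 kJ/min

R = (0.14×110 + 0.074×2300 + 0.084×1600 + 0.376×2000) / (1 + 0.14×19 + 0.074×23 + 0.084×24 + 0.376×11) = 1072/11.51 = 93.1 kJ/min.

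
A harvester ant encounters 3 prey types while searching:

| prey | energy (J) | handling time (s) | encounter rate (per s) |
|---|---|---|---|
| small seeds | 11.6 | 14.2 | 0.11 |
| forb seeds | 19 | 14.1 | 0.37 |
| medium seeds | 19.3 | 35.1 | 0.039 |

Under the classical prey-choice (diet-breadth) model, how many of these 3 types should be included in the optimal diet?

Rank by E/h (J/s): forb seeds 1.35, small seeds 0.817, medium seeds 0.55. Include each in turn until the next type's E/h falls below the running intake rate.
Rate on top 1: 1.131. small seeds: 0.817 < 1.131 → exclude; stop.
Optimal diet: forb seeds — 1 of 3 types.

1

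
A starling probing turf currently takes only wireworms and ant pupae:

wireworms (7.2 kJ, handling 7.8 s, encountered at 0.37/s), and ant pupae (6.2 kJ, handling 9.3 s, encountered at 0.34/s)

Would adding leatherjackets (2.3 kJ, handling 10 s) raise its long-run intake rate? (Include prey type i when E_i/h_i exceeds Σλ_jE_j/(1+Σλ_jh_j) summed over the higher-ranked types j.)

Intake rate on the current diet: R = (0.37×7.2 + 0.34×6.2) / (1 + 0.37×7.8 + 0.34×9.3) = 4.772/7.048 = 0.6771 kJ/s.
Profitability of leatherjackets: 2.3/10 = 0.23 kJ/s.
0.23 < 0.6771, so adding leatherjackets would lower the average — exclude it.

No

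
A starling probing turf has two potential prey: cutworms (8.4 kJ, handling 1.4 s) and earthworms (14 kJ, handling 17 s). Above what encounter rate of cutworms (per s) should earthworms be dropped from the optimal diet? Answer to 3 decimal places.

0.114 per s

Drop earthworms once their profitability E₂/h₂ falls below the rate achievable on cutworms alone: E₂/h₂ = λE₁/(1 + λh₁).
Solve for λ: λE₁h₂ = E₂(1 + λh₁) → λ(E₁h₂ − E₂h₁) = E₂ → λ = E₂/(E₁h₂ − E₂h₁).
λ = 14/(8.4×17 − 14×1.4) = 14/123.2 = 0.1136 per s.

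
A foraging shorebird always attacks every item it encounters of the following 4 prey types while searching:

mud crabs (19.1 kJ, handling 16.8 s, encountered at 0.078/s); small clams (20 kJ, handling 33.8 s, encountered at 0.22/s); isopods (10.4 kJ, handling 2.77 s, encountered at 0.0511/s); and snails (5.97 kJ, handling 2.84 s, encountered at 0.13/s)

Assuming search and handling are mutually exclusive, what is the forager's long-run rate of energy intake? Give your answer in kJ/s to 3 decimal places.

R = (0.078×19.1 + 0.22×20 + 0.0511×10.4 + 0.13×5.97) / (1 + 0.078×16.8 + 0.22×33.8 + 0.0511×2.77 + 0.13×2.84) = 7.197/10.26 = 0.7017 kJ/s.

0.702 kJ/s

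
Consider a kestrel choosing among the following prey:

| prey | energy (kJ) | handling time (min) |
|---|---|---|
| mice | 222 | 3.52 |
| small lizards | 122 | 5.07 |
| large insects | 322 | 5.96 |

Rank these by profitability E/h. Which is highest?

In descending order of E/h:
mice: 222/3.52 = 63.1 kJ/min
large insects: 322/5.96 = 54 kJ/min
small lizards: 122/5.07 = 24.1 kJ/min

mice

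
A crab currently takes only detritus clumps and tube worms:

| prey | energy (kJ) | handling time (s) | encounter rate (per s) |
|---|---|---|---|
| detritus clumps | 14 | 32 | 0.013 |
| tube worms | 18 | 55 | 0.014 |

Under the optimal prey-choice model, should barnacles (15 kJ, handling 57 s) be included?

Intake rate on the current diet: R = (0.013×14 + 0.014×18) / (1 + 0.013×32 + 0.014×55) = 0.434/2.186 = 0.1985 kJ/s.
Profitability of barnacles: 15/57 = 0.2632 kJ/s.
Since 0.2632 > R, including barnacles increases the long-run rate.

Yes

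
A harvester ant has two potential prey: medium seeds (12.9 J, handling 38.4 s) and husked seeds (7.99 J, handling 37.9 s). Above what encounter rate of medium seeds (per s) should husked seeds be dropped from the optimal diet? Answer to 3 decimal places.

Drop husked seeds once their profitability E₂/h₂ falls below the rate achievable on medium seeds alone: E₂/h₂ = λE₁/(1 + λh₁).
Solve for λ: λE₁h₂ = E₂(1 + λh₁) → λ(E₁h₂ − E₂h₁) = E₂ → λ = E₂/(E₁h₂ − E₂h₁).
λ = 7.99/(12.9×37.9 − 7.99×38.4) = 7.99/182.1 = 0.04388 per s.

0.044 per s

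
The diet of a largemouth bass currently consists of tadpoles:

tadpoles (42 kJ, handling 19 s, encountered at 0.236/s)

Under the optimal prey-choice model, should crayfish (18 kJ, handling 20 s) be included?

No

Intake rate on the current diet: R = (0.236×42) / (1 + 0.236×19) = 9.912/5.484 = 1.807 kJ/s.
Profitability of crayfish: 18/20 = 0.9 kJ/s.
0.9 < 1.807, so adding crayfish would lower the average — exclude it.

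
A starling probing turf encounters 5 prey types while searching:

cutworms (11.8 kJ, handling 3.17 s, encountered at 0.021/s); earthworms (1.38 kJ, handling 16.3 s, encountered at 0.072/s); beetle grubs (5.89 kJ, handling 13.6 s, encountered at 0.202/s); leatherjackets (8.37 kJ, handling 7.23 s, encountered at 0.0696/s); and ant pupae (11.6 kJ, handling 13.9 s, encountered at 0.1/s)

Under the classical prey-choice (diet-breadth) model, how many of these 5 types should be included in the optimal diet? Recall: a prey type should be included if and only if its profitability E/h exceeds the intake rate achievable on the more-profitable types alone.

3

Profitabilities (E/h, kJ/s): cutworms 3.72, leatherjackets 1.16, ant pupae 0.835, beetle grubs 0.433, earthworms 0.0847. Add prey in this order while the next type's profitability exceeds the intake rate on those already taken.
Rate on top 1: 0.2323. leatherjackets: 1.16 > 0.2323 → include.
Rate on top 2: 0.529. ant pupae: 0.835 > 0.529 → include.
Rate on top 3: 0.6725. beetle grubs: 0.433 < 0.6725 → exclude; stop.
Optimal diet: cutworms, leatherjackets, ant pupae — 3 of 5 types.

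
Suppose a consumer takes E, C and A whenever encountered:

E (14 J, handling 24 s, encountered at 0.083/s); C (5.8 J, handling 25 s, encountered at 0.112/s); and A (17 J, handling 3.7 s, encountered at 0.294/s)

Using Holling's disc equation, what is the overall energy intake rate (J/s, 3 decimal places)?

Energy encountered per unit search time: 0.083×14 + 0.112×5.8 + 0.294×17 = 6.81 J/s.
Handling time per unit search time: 0.083×24 + 0.112×25 + 0.294×3.7 = 5.88.
Rate = 6.81/(1 + 5.88) = 0.9898 J/s.

0.990 J/s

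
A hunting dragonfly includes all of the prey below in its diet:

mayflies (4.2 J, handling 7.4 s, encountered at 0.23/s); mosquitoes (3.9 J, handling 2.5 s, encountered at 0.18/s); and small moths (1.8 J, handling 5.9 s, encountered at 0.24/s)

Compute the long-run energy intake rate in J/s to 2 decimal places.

R = (0.23×4.2 + 0.18×3.9 + 0.24×1.8) / (1 + 0.23×7.4 + 0.18×2.5 + 0.24×5.9) = 2.1/4.568 = 0.4597 J/s.

0.46 J/s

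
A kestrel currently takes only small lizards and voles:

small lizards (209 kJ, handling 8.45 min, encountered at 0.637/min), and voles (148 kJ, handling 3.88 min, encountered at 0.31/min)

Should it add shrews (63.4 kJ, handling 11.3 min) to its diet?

Intake rate on the current diet: R = (0.637×209 + 0.31×148) / (1 + 0.637×8.45 + 0.31×3.88) = 179/7.585 = 23.6 kJ/min.
shrews: E/h = 63.4/11.3 = 5.611 kJ/min.
Since 5.611 < R, time spent handling shrews is better spent searching.

No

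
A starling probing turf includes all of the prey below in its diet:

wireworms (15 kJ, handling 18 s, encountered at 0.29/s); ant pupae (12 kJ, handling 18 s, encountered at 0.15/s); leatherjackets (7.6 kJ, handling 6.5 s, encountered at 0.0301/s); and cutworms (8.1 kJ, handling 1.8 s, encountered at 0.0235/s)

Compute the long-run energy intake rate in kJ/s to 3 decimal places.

0.717 kJ/s

Energy encountered per unit search time: 0.29×15 + 0.15×12 + 0.0301×7.6 + 0.0235×8.1 = 6.569 kJ/s.
Handling time per unit search time: 0.29×18 + 0.15×18 + 0.0301×6.5 + 0.0235×1.8 = 8.158.
Rate = 6.569/(1 + 8.158) = 0.7173 kJ/s.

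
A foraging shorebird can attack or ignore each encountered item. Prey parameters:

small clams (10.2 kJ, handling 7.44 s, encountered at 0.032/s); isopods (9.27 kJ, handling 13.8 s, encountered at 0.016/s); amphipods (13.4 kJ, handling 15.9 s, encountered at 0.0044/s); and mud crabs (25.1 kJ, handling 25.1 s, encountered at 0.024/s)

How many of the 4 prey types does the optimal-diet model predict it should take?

Rank by E/h (kJ/s): small clams 1.37, mud crabs 1, amphipods 0.843, isopods 0.672. Include each in turn until the next type's E/h falls below the running intake rate.
Rate on top 1: 0.2636. mud crabs: 1 > 0.2636 → include.
Rate on top 2: 0.5047. amphipods: 0.843 > 0.5047 → include.
Rate on top 3: 0.517. isopods: 0.672 > 0.517 → include.
Optimal diet: small clams, mud crabs, amphipods, isopods — 4 of 4 types.

4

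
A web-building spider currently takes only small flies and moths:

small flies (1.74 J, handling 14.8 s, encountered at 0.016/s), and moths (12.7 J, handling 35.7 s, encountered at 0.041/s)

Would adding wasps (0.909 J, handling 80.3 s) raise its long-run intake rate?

Current rate: (0.016×1.74 + 0.041×12.7)/(1 + 0.016×14.8 + 0.041×35.7) = 0.2031 J/s.
Profitability of wasps: 0.909/80.3 = 0.01132 J/s.
0.01132 < 0.2031, so adding wasps would lower the average — exclude it.

No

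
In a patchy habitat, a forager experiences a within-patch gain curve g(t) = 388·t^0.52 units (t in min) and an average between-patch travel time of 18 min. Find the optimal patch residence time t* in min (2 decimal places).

By the marginal value theorem, leave when the instantaneous gain rate g'(t) equals the habitat-wide average g(t)/(T + t).
g'(t) = 0.52·388·t^-0.48. Setting 0.52·388·t^-0.48 = 388·t^0.52/(18+t) gives 0.52(18+t) = t, so 0.48·t = 0.52×18.
t* = 0.52×18/0.48 = 19.5 min.

19.50 min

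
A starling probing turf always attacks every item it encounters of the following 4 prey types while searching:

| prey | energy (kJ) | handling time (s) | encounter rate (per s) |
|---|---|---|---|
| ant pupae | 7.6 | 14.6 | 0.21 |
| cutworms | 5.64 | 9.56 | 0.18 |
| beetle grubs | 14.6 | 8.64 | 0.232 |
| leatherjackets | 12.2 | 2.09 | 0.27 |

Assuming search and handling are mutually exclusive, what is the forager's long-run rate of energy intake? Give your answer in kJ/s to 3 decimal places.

Energy encountered per unit search time: 0.21×7.6 + 0.18×5.64 + 0.232×14.6 + 0.27×12.2 = 9.292 kJ/s.
Handling time per unit search time: 0.21×14.6 + 0.18×9.56 + 0.232×8.64 + 0.27×2.09 = 7.356.
Rate = 9.292/(1 + 7.356) = 1.112 kJ/s.

1.112 kJ/s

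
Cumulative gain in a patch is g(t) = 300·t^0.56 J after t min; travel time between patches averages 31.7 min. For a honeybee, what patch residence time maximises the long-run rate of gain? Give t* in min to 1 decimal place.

Optimal t* satisfies g'(t*) = g(t*)/(T + t*).
g'(t) = 0.56·300·t^-0.44. Setting 0.56·300·t^-0.44 = 300·t^0.56/(31.7+t) gives 0.56(31.7+t) = t, so 0.44·t = 0.56×31.7.
t* = 0.56×31.7/0.44 = 40.35 min.

40.3 min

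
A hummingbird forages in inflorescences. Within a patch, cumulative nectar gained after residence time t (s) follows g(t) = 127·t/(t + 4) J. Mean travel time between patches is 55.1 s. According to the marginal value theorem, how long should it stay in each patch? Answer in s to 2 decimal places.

By the marginal value theorem, leave when the instantaneous gain rate g'(t) equals the habitat-wide average g(t)/(T + t).
g'(t) = 127·4/(t + 4)². Setting 127·4/(t+4)² = 127t/[(t+4)(55.1+t)] gives 4(55.1+t) = t(t+4), so t² = 4×55.1 = 220.4.
t* = √220.4 = 14.85 s.

14.85 s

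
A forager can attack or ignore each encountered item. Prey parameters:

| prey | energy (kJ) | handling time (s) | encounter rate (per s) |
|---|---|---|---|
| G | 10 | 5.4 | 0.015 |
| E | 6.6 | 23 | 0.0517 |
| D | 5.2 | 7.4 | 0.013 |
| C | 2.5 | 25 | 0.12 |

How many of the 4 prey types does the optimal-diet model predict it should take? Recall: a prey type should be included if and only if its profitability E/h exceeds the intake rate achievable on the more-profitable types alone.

Rank by E/h (kJ/s): G 1.85, D 0.703, E 0.287, C 0.1. Include each in turn until the next type's E/h falls below the running intake rate.
Rate on top 1: 0.1388. D: 0.703 > 0.1388 → include.
Rate on top 2: 0.1848. E: 0.287 > 0.1848 → include.
Rate on top 3: 0.2362. C: 0.1 < 0.2362 → exclude; stop.
Optimal diet: G, D, E — 3 of 4 types.

3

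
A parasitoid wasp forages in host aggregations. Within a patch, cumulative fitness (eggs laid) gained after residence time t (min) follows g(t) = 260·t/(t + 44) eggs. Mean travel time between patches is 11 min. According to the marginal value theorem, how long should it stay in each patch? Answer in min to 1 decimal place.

Maximise g(t)/(T+t): set derivative to zero → g'(t)(T+t) = g(t).
g'(t) = 260·44/(t + 44)². Setting 260·44/(t+44)² = 260t/[(t+44)(11+t)] gives 44(11+t) = t(t+44), so t² = 44×11 = 484.
t* = √484 = 22 min.

22.0 min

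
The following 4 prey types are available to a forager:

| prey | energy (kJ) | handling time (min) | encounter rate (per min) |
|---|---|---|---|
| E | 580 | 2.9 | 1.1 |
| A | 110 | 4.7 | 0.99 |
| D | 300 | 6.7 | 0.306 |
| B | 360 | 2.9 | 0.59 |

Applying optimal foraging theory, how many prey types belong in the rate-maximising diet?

1

E/h in descending order: E 200, B 124, D 44.8, A 23.4 kJ/min. The optimal diet is the largest prefix of this list for which every included type satisfies E_i/h_i > R on the types above it.
Rate on top 1: 152.3. B: 124 < 152.3 → exclude; stop.
Optimal diet: E — 1 of 4 types.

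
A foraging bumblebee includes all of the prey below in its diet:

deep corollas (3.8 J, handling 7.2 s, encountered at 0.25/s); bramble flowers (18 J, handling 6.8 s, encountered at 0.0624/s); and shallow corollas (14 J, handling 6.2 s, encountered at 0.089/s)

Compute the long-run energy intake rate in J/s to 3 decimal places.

0.879 J/s

R = (0.25×3.8 + 0.0624×18 + 0.089×14) / (1 + 0.25×7.2 + 0.0624×6.8 + 0.089×6.2) = 3.319/3.776 = 0.879 J/s.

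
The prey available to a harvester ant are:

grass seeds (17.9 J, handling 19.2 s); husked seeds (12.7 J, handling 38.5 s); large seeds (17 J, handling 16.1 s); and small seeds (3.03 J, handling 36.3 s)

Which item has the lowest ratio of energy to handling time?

small seeds

In descending order of E/h:
large seeds: 17/16.1 = 1.06 J/s
grass seeds: 17.9/19.2 = 0.932 J/s
husked seeds: 12.7/38.5 = 0.33 J/s
small seeds: 3.03/36.3 = 0.0835 J/s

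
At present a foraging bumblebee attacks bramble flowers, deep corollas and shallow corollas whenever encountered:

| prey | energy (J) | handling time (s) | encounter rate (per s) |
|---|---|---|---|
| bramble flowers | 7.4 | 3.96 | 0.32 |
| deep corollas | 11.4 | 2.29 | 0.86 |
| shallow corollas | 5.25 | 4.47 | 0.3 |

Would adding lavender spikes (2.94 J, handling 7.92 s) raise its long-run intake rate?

No

On bramble flowers, deep corollas and shallow corollas alone, R = ΣλE/(1+Σλh) = 13.75/5.578 = 2.465 J/s.
lavender spikes: E/h = 2.94/7.92 = 0.3712 J/s.
Since 0.3712 < R, time spent handling lavender spikes is better spent searching.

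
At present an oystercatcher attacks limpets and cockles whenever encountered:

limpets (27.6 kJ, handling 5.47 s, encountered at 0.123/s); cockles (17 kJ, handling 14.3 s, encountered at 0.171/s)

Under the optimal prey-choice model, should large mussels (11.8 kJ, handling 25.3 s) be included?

No

On limpets and cockles alone, R = ΣλE/(1+Σλh) = 6.302/4.118 = 1.53 kJ/s.
Profitability of large mussels: 11.8/25.3 = 0.4664 kJ/s.
Since 0.4664 < R, time spent handling large mussels is better spent searching.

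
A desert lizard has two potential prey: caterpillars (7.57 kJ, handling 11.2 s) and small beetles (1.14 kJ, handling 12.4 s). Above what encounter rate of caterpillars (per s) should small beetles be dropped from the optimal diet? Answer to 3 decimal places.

0.014 per s

Drop small beetles once their profitability E₂/h₂ falls below the rate achievable on caterpillars alone: E₂/h₂ = λE₁/(1 + λh₁).
Solve for λ: λE₁h₂ = E₂(1 + λh₁) → λ(E₁h₂ − E₂h₁) = E₂ → λ = E₂/(E₁h₂ − E₂h₁).
λ = 1.14/(7.57×12.4 − 1.14×11.2) = 1.14/81.1 = 0.01406 per s.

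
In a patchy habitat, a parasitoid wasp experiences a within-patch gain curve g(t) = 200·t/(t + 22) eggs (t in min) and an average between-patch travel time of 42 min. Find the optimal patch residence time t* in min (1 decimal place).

30.4 min

By the marginal value theorem, leave when the instantaneous gain rate g'(t) equals the habitat-wide average g(t)/(T + t).
g'(t) = 200·22/(t + 22)². Setting 200·22/(t+22)² = 200t/[(t+22)(42+t)] gives 22(42+t) = t(t+22), so t² = 22×42 = 924.
t* = √924 = 30.4 min.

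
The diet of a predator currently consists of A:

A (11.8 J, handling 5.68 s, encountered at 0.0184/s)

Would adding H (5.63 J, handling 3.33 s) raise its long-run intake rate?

Yes

Current rate: (0.0184×11.8)/(1 + 0.0184×5.68) = 0.1966 J/s.
Profitability of H: 5.63/3.33 = 1.691 J/s.
1.691 > 0.1966, so adding H raises the average — include it.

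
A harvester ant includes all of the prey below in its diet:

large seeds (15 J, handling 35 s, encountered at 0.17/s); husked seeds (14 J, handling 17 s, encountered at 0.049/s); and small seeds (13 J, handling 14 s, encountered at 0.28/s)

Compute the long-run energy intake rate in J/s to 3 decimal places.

0.588 J/s

R = Σλ_iE_i / (1 + Σλ_ih_i)
Numerator: 0.17×15 + 0.049×14 + 0.28×13 = 6.876
Denominator: 1 + 0.17×35 + 0.049×17 + 0.28×14 = 11.7
R = 6.876/11.7 = 0.5875 J/s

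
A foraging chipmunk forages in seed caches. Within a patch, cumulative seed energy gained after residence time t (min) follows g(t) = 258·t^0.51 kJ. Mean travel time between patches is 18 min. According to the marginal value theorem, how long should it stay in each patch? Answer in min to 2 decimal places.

By the marginal value theorem, leave when the instantaneous gain rate g'(t) equals the habitat-wide average g(t)/(T + t).
g'(t) = 0.51·258·t^-0.49. Setting 0.51·258·t^-0.49 = 258·t^0.51/(18+t) gives 0.51(18+t) = t, so 0.49·t = 0.51×18.
t* = 0.51×18/0.49 = 18.73 min.

18.73 min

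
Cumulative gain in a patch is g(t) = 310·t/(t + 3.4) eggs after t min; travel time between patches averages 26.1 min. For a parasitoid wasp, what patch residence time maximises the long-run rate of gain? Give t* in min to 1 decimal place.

9.4 min

Optimal t* satisfies g'(t*) = g(t*)/(T + t*).
g'(t) = 310·3.4/(t + 3.4)². Setting 310·3.4/(t+3.4)² = 310t/[(t+3.4)(26.1+t)] gives 3.4(26.1+t) = t(t+3.4), so t² = 3.4×26.1 = 88.74.
t* = √88.74 = 9.42 min.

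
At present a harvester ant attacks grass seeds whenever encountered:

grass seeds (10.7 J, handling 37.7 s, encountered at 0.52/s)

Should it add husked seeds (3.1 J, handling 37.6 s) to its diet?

Current rate: (0.52×10.7)/(1 + 0.52×37.7) = 0.27 J/s.
Profitability of husked seeds: 3.1/37.6 = 0.08245 J/s.
0.08245 < 0.27, so adding husked seeds would lower the average — exclude it.

No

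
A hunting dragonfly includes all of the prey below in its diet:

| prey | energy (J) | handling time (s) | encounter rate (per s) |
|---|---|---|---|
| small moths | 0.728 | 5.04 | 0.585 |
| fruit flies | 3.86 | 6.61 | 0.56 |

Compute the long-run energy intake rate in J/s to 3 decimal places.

0.338 J/s

R = Σλ_iE_i / (1 + Σλ_ih_i)
Numerator: 0.585×0.728 + 0.56×3.86 = 2.587
Denominator: 1 + 0.585×5.04 + 0.56×6.61 = 7.65
R = 2.587/7.65 = 0.3382 J/s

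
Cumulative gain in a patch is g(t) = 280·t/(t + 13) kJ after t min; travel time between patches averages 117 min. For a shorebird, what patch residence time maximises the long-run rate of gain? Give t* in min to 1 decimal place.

39.0 min

By the marginal value theorem, leave when the instantaneous gain rate g'(t) equals the habitat-wide average g(t)/(T + t).
g'(t) = 280·13/(t + 13)². Setting 280·13/(t+13)² = 280t/[(t+13)(117+t)] gives 13(117+t) = t(t+13), so t² = 13×117 = 1521.
t* = √1521 = 39 min.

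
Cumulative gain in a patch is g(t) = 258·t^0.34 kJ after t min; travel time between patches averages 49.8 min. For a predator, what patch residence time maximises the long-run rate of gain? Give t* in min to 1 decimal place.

25.7 min

By the marginal value theorem, leave when the instantaneous gain rate g'(t) equals the habitat-wide average g(t)/(T + t).
g'(t) = 0.34·258·t^-0.66. Setting 0.34·258·t^-0.66 = 258·t^0.34/(49.8+t) gives 0.34(49.8+t) = t, so 0.66·t = 0.34×49.8.
t* = 0.34×49.8/0.66 = 25.65 min.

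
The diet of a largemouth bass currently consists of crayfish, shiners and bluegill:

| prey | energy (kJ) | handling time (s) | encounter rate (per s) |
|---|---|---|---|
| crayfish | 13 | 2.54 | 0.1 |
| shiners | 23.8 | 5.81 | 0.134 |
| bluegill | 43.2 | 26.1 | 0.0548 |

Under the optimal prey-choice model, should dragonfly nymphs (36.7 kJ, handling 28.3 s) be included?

No

On crayfish, shiners and bluegill alone, R = ΣλE/(1+Σλh) = 6.857/3.463 = 1.98 kJ/s.
dragonfly nymphs: E/h = 36.7/28.3 = 1.297 kJ/s.
Since 1.297 < R, time spent handling dragonfly nymphs is better spent searching.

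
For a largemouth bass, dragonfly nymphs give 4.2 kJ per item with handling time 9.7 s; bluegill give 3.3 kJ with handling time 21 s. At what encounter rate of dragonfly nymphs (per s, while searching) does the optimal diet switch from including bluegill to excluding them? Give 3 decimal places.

At the threshold, the rate on dragonfly nymphs alone equals the profitability of bluegill: λ·4.2/(1 + λ·9.7) = 3.3/21 = 0.1571.
Rearranging, λ(4.2 − 0.1571×9.7) = 0.1571, so λ = 0.1571/2.676 = 0.05873 per s.

0.059 per s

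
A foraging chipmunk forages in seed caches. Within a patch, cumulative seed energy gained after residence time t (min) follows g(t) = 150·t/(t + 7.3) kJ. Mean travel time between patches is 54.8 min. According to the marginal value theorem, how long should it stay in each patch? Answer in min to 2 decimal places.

Maximise g(t)/(T+t): set derivative to zero → g'(t)(T+t) = g(t).
g'(t) = 150·7.3/(t + 7.3)². Setting 150·7.3/(t+7.3)² = 150t/[(t+7.3)(54.8+t)] gives 7.3(54.8+t) = t(t+7.3), so t² = 7.3×54.8 = 400.
t* = √400 = 20 min.

20.00 min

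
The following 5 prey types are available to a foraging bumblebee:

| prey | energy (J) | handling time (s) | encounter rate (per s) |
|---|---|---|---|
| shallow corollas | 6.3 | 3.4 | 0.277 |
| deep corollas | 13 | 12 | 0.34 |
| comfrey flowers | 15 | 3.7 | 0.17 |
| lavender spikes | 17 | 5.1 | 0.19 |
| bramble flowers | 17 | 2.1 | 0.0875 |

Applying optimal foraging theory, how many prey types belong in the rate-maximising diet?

3

E/h in descending order: bramble flowers 8.1, comfrey flowers 4.05, lavender spikes 3.33, shallow corollas 1.85, deep corollas 1.08 J/s. The optimal diet is the largest prefix of this list for which every included type satisfies E_i/h_i > R on the types above it.
Rate on top 1: 1.257. comfrey flowers: 4.05 > 1.257 → include.
Rate on top 2: 2.227. lavender spikes: 3.33 > 2.227 → include.
Rate on top 3: 2.613. shallow corollas: 1.85 < 2.613 → exclude; stop.
Optimal diet: bramble flowers, comfrey flowers, lavender spikes — 3 of 5 types.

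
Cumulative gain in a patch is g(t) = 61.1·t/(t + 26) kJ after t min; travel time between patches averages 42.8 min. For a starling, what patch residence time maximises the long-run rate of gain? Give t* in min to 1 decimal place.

By the marginal value theorem, leave when the instantaneous gain rate g'(t) equals the habitat-wide average g(t)/(T + t).
g'(t) = 61.1·26/(t + 26)². Setting 61.1·26/(t+26)² = 61.1t/[(t+26)(42.8+t)] gives 26(42.8+t) = t(t+26), so t² = 26×42.8 = 1113.
t* = √1113 = 33.36 min.

33.4 min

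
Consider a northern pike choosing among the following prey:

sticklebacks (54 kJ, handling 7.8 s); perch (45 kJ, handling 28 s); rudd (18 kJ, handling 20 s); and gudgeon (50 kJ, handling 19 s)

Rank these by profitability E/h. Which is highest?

In descending order of E/h:
sticklebacks: 54/7.8 = 6.92 kJ/s
gudgeon: 50/19 = 2.63 kJ/s
perch: 45/28 = 1.61 kJ/s
rudd: 18/20 = 0.9 kJ/s

sticklebacks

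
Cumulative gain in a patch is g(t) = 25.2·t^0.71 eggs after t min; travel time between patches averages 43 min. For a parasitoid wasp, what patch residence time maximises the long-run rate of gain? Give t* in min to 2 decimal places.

105.28 min

By the marginal value theorem, leave when the instantaneous gain rate g'(t) equals the habitat-wide average g(t)/(T + t).
g'(t) = 0.71·25.2·t^-0.29. Setting 0.71·25.2·t^-0.29 = 25.2·t^0.71/(43+t) gives 0.71(43+t) = t, so 0.29·t = 0.71×43.
t* = 0.71×43/0.29 = 105.3 min.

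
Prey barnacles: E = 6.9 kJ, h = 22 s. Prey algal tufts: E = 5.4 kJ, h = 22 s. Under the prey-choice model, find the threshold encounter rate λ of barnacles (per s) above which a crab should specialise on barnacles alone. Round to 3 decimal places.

The zero-one rule: include algal tufts iff E₂/h₂ > λE₁/(1+λh₁). Equality gives the switch point.
λE₁h₂ = E₂ + λE₂h₁ ⇒ λ = E₂/(E₁h₂ − E₂h₁) = 5.4/(151.8 − 118.8) = 0.1636 per s.

0.164 per s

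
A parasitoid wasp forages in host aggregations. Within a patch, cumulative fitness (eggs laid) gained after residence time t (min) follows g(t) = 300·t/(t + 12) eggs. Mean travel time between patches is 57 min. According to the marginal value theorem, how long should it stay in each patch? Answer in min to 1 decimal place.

26.2 min

Maximise g(t)/(T+t): set derivative to zero → g'(t)(T+t) = g(t).
g'(t) = 300·12/(t + 12)². Setting 300·12/(t+12)² = 300t/[(t+12)(57+t)] gives 12(57+t) = t(t+12), so t² = 12×57 = 684.
t* = √684 = 26.15 min.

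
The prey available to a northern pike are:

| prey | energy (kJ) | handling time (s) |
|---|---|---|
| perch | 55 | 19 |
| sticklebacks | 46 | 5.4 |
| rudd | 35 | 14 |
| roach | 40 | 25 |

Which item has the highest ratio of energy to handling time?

In descending order of E/h:
sticklebacks: 46/5.4 = 8.52 kJ/s
perch: 55/19 = 2.89 kJ/s
rudd: 35/14 = 2.5 kJ/s
roach: 40/25 = 1.6 kJ/s

sticklebacks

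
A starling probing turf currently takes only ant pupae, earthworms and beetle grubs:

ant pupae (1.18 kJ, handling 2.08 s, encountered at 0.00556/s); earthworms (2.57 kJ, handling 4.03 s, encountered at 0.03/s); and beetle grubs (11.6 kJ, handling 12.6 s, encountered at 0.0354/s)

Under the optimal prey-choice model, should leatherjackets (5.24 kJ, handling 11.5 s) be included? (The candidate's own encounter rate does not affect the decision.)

Yes

On ant pupae, earthworms and beetle grubs alone, R = ΣλE/(1+Σλh) = 0.4943/1.579 = 0.3131 kJ/s.
leatherjackets: E/h = 5.24/11.5 = 0.4557 kJ/s.
Since 0.4557 > R, including leatherjackets increases the long-run rate.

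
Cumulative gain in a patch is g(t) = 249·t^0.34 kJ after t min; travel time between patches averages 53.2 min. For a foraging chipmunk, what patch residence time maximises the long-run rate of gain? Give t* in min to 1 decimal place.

27.4 min

Maximise g(t)/(T+t): set derivative to zero → g'(t)(T+t) = g(t).
g'(t) = 0.34·249·t^-0.66. Setting 0.34·249·t^-0.66 = 249·t^0.34/(53.2+t) gives 0.34(53.2+t) = t, so 0.66·t = 0.34×53.2.
t* = 0.34×53.2/0.66 = 27.41 min.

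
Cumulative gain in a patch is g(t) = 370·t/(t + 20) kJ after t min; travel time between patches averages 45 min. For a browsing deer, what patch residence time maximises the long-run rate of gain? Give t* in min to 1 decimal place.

By the marginal value theorem, leave when the instantaneous gain rate g'(t) equals the habitat-wide average g(t)/(T + t).
g'(t) = 370·20/(t + 20)². Setting 370·20/(t+20)² = 370t/[(t+20)(45+t)] gives 20(45+t) = t(t+20), so t² = 20×45 = 900.
t* = √900 = 30 min.

30.0 min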